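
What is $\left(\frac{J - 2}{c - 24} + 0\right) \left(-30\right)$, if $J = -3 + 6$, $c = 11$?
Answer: $\frac{30}{13} \approx 2.3077$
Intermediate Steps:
$J = 3$
$\left(\frac{J - 2}{c - 24} + 0\right) \left(-30\right) = \left(\frac{3 - 2}{11 - 24} + 0\right) \left(-30\right) = \left(1 \frac{1}{-13} + 0\right) \left(-30\right) = \left(1 \left(- \frac{1}{13}\right) + 0\right) \left(-30\right) = \left(- \frac{1}{13} + 0\right) \left(-30\right) = \left(- \frac{1}{13}\right) \left(-30\right) = \frac{30}{13}$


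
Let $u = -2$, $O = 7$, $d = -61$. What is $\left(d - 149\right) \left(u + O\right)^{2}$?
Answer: $-5250$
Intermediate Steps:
$\left(d - 149\right) \left(u + O\right)^{2} = \left(-61 - 149\right) \left(-2 + 7\right)^{2} = - 210 \cdot 5^{2} = \left(-210\right) 25 = -5250$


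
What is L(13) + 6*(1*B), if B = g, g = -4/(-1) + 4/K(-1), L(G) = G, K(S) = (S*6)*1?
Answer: 33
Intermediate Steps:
K(S) = 6*S (K(S) = (6*S)*1 = 6*S)
g = 10/3 (g = -4/(-1) + 4/((6*(-1))) = -4*(-1) + 4/(-6) = 4 + 4*(-⅙) = 4 - ⅔ = 10/3 ≈ 3.3333)
B = 10/3 ≈ 3.3333
L(13) + 6*(1*B) = 13 + 6*(1*(10/3)) = 13 + 6*(10/3) = 13 + 20 = 33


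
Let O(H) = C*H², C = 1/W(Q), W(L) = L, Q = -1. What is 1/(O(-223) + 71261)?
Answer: 1/21532 ≈ 4.6442e-5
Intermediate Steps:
C = -1 (C = 1/(-1) = -1)
O(H) = -H²
1/(O(-223) + 71261) = 1/(-1*(-223)² + 71261) = 1/(-1*49729 + 71261) = 1/(-49729 + 71261) = 1/21532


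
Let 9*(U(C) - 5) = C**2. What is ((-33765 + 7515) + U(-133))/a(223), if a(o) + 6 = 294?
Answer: -54629/648 ≈ -84.304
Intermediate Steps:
U(C) = 5 + C**2/9
a(o) = 288 (a(o) = -6 + 294 = 288)
((-33765 + 7515) + U(-133))/a(223) = ((-33765 + 7515) + (5 + (1/9)*(-133)**2))/288 = (-26250 + (5 + (1/9)*17689))*(1/288) = (-26250 + (5 + 17689/9))*(1/288) = (-26250 + 17734/9)*(1/288) = -218516/9*1/288 = -54629/648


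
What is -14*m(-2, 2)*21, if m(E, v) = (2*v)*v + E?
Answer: -1764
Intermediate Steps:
m(E, v) = E + 2*v² (m(E, v) = 2*v² + E = E + 2*v²)
-14*m(-2, 2)*21 = -14*(-2 + 2*2²)*21 = -14*(-2 + 2*4)*21 = -14*(-2 + 8)*21 = -14*6*21 = -84*21 = -1764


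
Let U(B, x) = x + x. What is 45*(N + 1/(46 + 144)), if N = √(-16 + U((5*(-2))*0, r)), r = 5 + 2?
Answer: 9/38 + 45*I*√2 ≈ 0.23684 + 63.64*I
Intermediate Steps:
r = 7
U(B, x) = 2*x
N = I*√2 (N = √(-16 + 2*7) = √(-16 + 14) = √(-2) = I*√2 ≈ 1.4142*I)
45*(N + 1/(46 + 144)) = 45*(I*√2 + 1/(46 + 144)) = 45*(I*√2 + 1/190) = 45*(1/190 + I*√2) = 9/38 + 45*I*√2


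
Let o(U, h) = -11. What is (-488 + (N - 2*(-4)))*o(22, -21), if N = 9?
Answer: 5181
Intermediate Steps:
(-488 + (N - 2*(-4)))*o(22, -21) = (-488 + (9 - 2*(-4)))*(-11) = (-488 + (9 + 8))*(-11) = (-488 + 17)*(-11) = -471*(-11) = 5181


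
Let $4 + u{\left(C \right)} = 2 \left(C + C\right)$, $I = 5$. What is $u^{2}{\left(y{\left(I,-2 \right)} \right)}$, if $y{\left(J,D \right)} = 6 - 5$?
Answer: $0$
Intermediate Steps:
$y{\left(J,D \right)} = 1$ ($y{\left(J,D \right)} = 6 - 5 = 1$)
$u{\left(C \right)} = -4 + 4 C$ ($u{\left(C \right)} = -4 + 2 \left(C + C\right) = -4 + 2 \cdot 2 C = -4 + 4 C$)
$u^{2}{\left(y{\left(I,-2 \right)} \right)} = \left(-4 + 4 \cdot 1\right)^{2} = \left(-4 + 4\right)^{2} = 0^{2} = 0$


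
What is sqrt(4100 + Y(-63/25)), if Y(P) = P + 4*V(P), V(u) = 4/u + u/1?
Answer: sqrt(44993585)/105 ≈ 63.883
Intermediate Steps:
V(u) = u + 4/u (V(u) = 4/u + u*1 = 4/u + u = u + 4/u)
Y(P) = 5*P + 16/P (Y(P) = P + 4*(P + 4/P) = P + (4*P + 16/P) = 5*P + 16/P)
sqrt(4100 + Y(-63/25)) = sqrt(4100 + (5*(-63/25) + 16/((-63/25)))) = sqrt(4100 + (5*(-63*1/25) + 16/((-63*1/25)))) = sqrt(4100 + (5*(-63/25) + 16/(-63/25))) = sqrt(4100 + (-63/5 + 16*(-25/63))) = sqrt(4100 + (-63/5 - 400/63)) = sqrt(4100 - 5969/315) = sqrt(1285531/315) = sqrt(44993585)/105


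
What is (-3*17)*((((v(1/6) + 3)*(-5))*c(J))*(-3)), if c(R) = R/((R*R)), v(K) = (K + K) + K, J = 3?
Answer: -1785/2 ≈ -892.50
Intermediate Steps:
v(K) = 3*K (v(K) = 2*K + K = 3*K)
c(R) = 1/R (c(R) = R/(R²) = R/R² = 1/R)
(-3*17)*((((v(1/6) + 3)*(-5))*c(J))*(-3)) = (-3*17)*((((3/6 + 3)*(-5))/3)*(-3)) = -51*((3*(⅙) + 3)*(-5))*(⅓)*(-3) = -51*((½ + 3)*(-5))*(⅓)*(-3) = -51*((7/2)*(-5))*(⅓)*(-3) = -51*(-35/2*⅓)*(-3) = -(-595)*(-3)/2 = -51*35/2 = -1785/2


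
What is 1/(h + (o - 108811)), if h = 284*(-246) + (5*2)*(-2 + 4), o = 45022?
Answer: -1/133633 ≈ -7.4832e-6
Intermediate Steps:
h = -69844 (h = -69864 + 10*2 = -69864 + 20 = -69844)
1/(h + (o - 108811)) = 1/(-69844 + (45022 - 108811)) = 1/(-69844 - 63789) = 1/(-133633) = -1/133633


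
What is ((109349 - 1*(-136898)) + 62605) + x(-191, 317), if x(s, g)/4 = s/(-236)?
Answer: 18222459/59 ≈ 3.0886e+5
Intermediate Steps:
x(s, g) = -s/59 (x(s, g) = 4*(s/(-236)) = 4*(s*(-1/236)) = 4*(-s/236) = -s/59)
((109349 - 1*(-136898)) + 62605) + x(-191, 317) = ((109349 - 1*(-136898)) + 62605) - 1/59*(-191) = ((109349 + 136898) + 62605) + 191/59 = (246247 + 62605) + 191/59 = 308852 + 191/59 = 18222459/59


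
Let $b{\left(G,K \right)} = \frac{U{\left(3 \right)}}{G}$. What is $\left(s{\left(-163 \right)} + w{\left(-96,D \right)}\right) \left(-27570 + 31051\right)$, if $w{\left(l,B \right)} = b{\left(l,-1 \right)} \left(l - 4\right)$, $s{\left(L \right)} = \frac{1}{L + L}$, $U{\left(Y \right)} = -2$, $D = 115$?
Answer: $- \frac{14205961}{1956} \approx -7262.8$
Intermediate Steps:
$s{\left(L \right)} = \frac{1}{2 L}$
$b{\left(G,K \right)} = - \frac{2}{G}$
$w{\left(l,B \right)} = - \frac{2 \left(-4 + l\right)}{l}$ ($w{\left(l,B \right)} = - \frac{2}{l} \left(l - 4\right) = - \frac{2}{l} \left(-4 + l\right) = - \frac{2 \left(-4 + l\right)}{l}$)
$\left(s{\left(-163 \right)} + w{\left(-96,D \right)}\right) \left(-27570 + 31051\right) = \left(\frac{1}{2 \left(-163\right)} - \left(2 - \frac{8}{-96}\right)\right) \left(-27570 + 31051\right) = \left(\frac{1}{2} \left(- \frac{1}{163}\right) + \left(-2 + 8 \left(- \frac{1}{96}\right)\right)\right) 3481 = \left(- \frac{1}{326} - \frac{25}{12}\right) 3481 = \left(- \frac{4081}{1956}\right) 3481 = - \frac{14205961}{1956}$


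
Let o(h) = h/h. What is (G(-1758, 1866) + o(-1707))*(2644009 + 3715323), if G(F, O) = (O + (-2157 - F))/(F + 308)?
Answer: -54054322/725 ≈ -74558.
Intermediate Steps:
o(h) = 1
G(F, O) = (-2157 + O - F)/(308 + F)
(G(-1758, 1866) + o(-1707))*(2644009 + 3715323) = ((-2157 + 1866 - 1*(-1758))/(308 - 1758) + 1)*(2644009 + 3715323) = ((-2157 + 1866 + 1758)/(-1450) + 1)*6359332 = (-1/1450*1467 + 1)*6359332 = (-1467/1450 + 1)*6359332 = -17/1450*6359332 = -54054322/725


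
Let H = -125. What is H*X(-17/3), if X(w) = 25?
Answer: -3125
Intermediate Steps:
H*X(-17/3) = -125*25 = -3125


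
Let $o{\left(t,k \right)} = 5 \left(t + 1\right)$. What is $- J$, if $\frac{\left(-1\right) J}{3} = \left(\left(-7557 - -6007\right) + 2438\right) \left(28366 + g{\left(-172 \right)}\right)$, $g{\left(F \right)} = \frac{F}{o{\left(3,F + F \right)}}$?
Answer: $\frac{377720568}{5} \approx 7.5544 \cdot 10^{7}$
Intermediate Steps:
$o{\left(t,k \right)} = 5 + 5 t$ ($o{\left(t,k \right)} = 5 \left(1 + t\right) = 5 + 5 t$)
$g{\left(F \right)} = \frac{F}{20}$ ($g{\left(F \right)} = \frac{F}{5 + 5 \cdot 3} = \frac{F}{5 + 15} = \frac{F}{20}$)
$J = - \frac{377720568}{5}$ ($J = - 3 \left(\left(-7557 - -6007\right) + 2438\right) \left(28366 + \frac{1}{20} \left(-172\right)\right) = - 3 \left(\left(-7557 + 6007\right) + 2438\right) \left(28366 - \frac{43}{5}\right) = - 3 \left(-1550 + 2438\right) \frac{141787}{5} = - 3 \cdot 888 \cdot \frac{141787}{5} = \left(-3\right) \frac{125906856}{5} = - \frac{377720568}{5} \approx -7.5544 \cdot 10^{7}$)
$- J = \left(-1\right) \left(- \frac{377720568}{5}\right) = \frac{377720568}{5}$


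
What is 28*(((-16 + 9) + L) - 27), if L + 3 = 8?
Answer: -812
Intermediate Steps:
L = 5 (L = -3 + 8 = 5)
28*(((-16 + 9) + L) - 27) = 28*(((-16 + 9) + 5) - 27) = 28*((-7 + 5) - 27) = 28*(-2 - 27) = 28*(-29) = -812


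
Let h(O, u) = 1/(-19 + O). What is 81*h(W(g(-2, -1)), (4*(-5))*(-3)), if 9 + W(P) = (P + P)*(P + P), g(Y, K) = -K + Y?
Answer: -27/8 ≈ -3.3750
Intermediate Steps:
g(Y, K) = Y - K
W(P) = -9 + 4*P**2 (W(P) = -9 + (P + P)*(P + P) = -9 + (2*P)*(2*P) = -9 + 4*P**2)
81*h(W(g(-2, -1)), (4*(-5))*(-3)) = 81/(-19 + (-9 + 4*(-2 - 1*(-1))**2)) = 81/(-19 + (-9 + 4*(-2 + 1)**2)) = 81/(-19 + (-9 + 4*(-1)**2)) = 81/(-19 + (-9 + 4*1)) = 81/(-19 + (-9 + 4)) = 81/(-19 - 5) = 81/(-24) = 81*(-1/24) = -27/8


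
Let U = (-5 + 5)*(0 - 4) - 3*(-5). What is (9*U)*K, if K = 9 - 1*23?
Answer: -1890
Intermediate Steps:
K = -14 (K = 9 - 23 = -14)
U = 15 (U = 0*(-4) + 15 = 0 + 15 = 15)
(9*U)*K = (9*15)*(-14) = 135*(-14) = -1890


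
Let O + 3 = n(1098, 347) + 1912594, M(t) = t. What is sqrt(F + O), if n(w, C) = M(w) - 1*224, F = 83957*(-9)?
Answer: 2*sqrt(289463) ≈ 1076.0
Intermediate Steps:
F = -755613
n(w, C) = -224 + w (n(w, C) = w - 1*224 = w - 224 = -224 + w)
O = 1913465 (O = -3 + ((-224 + 1098) + 1912594) = -3 + (874 + 1912594) = -3 + 1913468 = 1913465)
sqrt(F + O) = sqrt(-755613 + 1913465) = sqrt(1157852) = 2*sqrt(289463)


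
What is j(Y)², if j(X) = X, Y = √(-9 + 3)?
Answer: -6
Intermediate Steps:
Y = I*√6 (Y = √(-6) = I*√6 ≈ 2.4495*I)
j(Y)² = (I*√6)² = -6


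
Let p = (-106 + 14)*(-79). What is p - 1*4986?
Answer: 2282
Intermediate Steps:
p = 7268 (p = -92*(-79) = 7268)
p - 1*4986 = 7268 - 1*4986 = 7268 - 4986 = 2282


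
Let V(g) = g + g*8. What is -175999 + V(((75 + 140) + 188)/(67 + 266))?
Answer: -6511560/37 ≈ -1.7599e+5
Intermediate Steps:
V(g) = 9*g (V(g) = g + 8*g = 9*g)
-175999 + V(((75 + 140) + 188)/(67 + 266)) = -175999 + 9*(((75 + 140) + 188)/(67 + 266)) = -175999 + 9*((215 + 188)/333) = -175999 + 9*(403*(1/333)) = -175999 + 9*(403/333) = -175999 + 403/37 = -6511560/37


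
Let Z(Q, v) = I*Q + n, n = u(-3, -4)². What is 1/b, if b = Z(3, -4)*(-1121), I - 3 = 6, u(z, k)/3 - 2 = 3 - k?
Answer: -1/847476 ≈ -1.1800e-6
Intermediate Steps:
u(z, k) = 15 - 3*k (u(z, k) = 6 + 3*(3 - k) = 6 + (9 - 3*k) = 15 - 3*k)
I = 9 (I = 3 + 6 = 9)
n = 729 (n = (15 - 3*(-4))² = (15 + 12)² = 27² = 729)
Z(Q, v) = 729 + 9*Q (Z(Q, v) = 9*Q + 729 = 729 + 9*Q)
b = -847476 (b = (729 + 9*3)*(-1121) = (729 + 27)*(-1121) = 756*(-1121) = -847476)
1/b = 1/(-847476) = -1/847476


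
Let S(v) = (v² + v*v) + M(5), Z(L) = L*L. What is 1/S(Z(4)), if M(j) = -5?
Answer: 1/507 ≈ 0.0019724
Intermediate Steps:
Z(L) = L²
S(v) = -5 + 2*v² (S(v) = (v² + v*v) - 5 = (v² + v²) - 5 = 2*v² - 5 = -5 + 2*v²)
1/S(Z(4)) = 1/(-5 + 2*(4²)²) = 1/(-5 + 2*16²) = 1/(-5 + 2*256) = 1/(-5 + 512) = 1/507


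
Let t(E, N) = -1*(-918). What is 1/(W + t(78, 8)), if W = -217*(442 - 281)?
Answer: -1/34019 ≈ -2.9395e-5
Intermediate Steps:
t(E, N) = 918
W = -34937 (W = -217*161 = -34937)
1/(W + t(78, 8)) = 1/(-34937 + 918) = 1/(-34019) = -1/34019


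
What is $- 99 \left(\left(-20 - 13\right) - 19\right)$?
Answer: $5148$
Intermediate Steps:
$- 99 \left(\left(-20 - 13\right) - 19\right) = - 99 \left(-33 - 19\right) = \left(-99\right) \left(-52\right) = 5148$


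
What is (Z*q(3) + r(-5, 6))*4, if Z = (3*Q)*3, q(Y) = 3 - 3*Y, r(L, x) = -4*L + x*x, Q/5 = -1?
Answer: 1304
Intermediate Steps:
Q = -5 (Q = 5*(-1) = -5)
r(L, x) = x² - 4*L (r(L, x) = -4*L + x² = x² - 4*L)
Z = -45 (Z = (3*(-5))*3 = -15*3 = -45)
(Z*q(3) + r(-5, 6))*4 = (-45*(3 - 3*3) + (6² - 4*(-5)))*4 = (-45*(3 - 9) + (36 + 20))*4 = (-45*(-6) + 56)*4 = (270 + 56)*4 = 326*4 = 1304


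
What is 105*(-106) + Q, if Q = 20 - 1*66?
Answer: -11176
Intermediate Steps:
Q = -46 (Q = 20 - 66 = -46)
105*(-106) + Q = 105*(-106) - 46 = -11130 - 46 = -11176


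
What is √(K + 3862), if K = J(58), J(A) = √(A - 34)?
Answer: √(3862 + 2*√6) ≈ 62.184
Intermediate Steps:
J(A) = √(-34 + A)
K = 2*√6 (K = √(-34 + 58) = √24 = 2*√6 ≈ 4.8990)
√(K + 3862) = √(2*√6 + 3862) = √(3862 + 2*√6)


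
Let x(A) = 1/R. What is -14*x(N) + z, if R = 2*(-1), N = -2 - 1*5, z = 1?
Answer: 8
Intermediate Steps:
N = -7 (N = -2 - 5 = -7)
R = -2
x(A) = -½ (x(A) = 1/(-2) = -½)
-14*x(N) + z = -14*(-½) + 1 = 7 + 1 = 8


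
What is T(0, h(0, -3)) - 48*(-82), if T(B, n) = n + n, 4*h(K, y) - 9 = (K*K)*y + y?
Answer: 3939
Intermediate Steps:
h(K, y) = 9/4 + y/4 + y*K²/4 (h(K, y) = 9/4 + ((K*K)*y + y)/4 = 9/4 + (K²*y + y)/4 = 9/4 + (y*K² + y)/4 = 9/4 + (y + y*K²)/4 = 9/4 + (y/4 + y*K²/4) = 9/4 + y/4 + y*K²/4)
T(B, n) = 2*n
T(0, h(0, -3)) - 48*(-82) = 2*(9/4 + (¼)*(-3) + (¼)*(-3)*0²) - 48*(-82) = 2*(9/4 - ¾ + (¼)*(-3)*0) + 3936 = 2*(9/4 - ¾ + 0) + 3936 = 2*(3/2) + 3936 = 3 + 3936 = 3939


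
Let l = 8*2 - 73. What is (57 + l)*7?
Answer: 0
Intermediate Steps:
l = -57 (l = 16 - 73 = -57)
(57 + l)*7 = (57 - 57)*7 = 0*7 = 0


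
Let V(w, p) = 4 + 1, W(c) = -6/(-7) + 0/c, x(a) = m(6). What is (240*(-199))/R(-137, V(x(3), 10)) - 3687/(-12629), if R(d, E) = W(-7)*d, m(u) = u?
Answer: 704192999/1730173 ≈ 407.01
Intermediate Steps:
x(a) = 6
W(c) = 6/7 (W(c) = -6*(-1/7) + 0 = 6/7 + 0 = 6/7)
V(w, p) = 5
R(d, E) = 6*d/7
(240*(-199))/R(-137, V(x(3), 10)) - 3687/(-12629) = (240*(-199))/(((6/7)*(-137))) - 3687/(-12629) = -47760/(-822/7) - 3687*(-1/12629) = -47760*(-7/822) + 3687/12629 = 55720/137 + 3687/12629 = 704192999/1730173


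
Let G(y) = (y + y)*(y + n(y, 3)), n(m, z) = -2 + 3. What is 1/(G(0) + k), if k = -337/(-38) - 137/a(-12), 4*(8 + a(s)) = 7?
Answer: 950/29249 ≈ 0.032480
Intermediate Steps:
a(s) = -25/4 (a(s) = -8 + (1/4)*7 = -8 + 7/4 = -25/4)
n(m, z) = 1
k = 29249/950 (k = -337/(-38) - 137/(-25/4) = -337*(-1/38) - 137*(-4/25) = 337/38 + 548/25 = 29249/950 ≈ 30.788)
G(y) = 2*y*(1 + y) (G(y) = (y + y)*(y + 1) = (2*y)*(1 + y) = 2*y*(1 + y))
1/(G(0) + k) = 1/(2*0*(1 + 0) + 29249/950) = 1/(2*0*1 + 29249/950) = 1/(0 + 29249/950) = 1/(29249/950) = 950/29249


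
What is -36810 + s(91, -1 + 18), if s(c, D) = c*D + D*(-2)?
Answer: -35297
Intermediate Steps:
s(c, D) = -2*D + D*c (s(c, D) = D*c - 2*D = -2*D + D*c)
-36810 + s(91, -1 + 18) = -36810 + (-1 + 18)*(-2 + 91) = -36810 + 17*89 = -36810 + 1513 = -35297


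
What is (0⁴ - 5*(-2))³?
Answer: 1000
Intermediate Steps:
(0⁴ - 5*(-2))³ = (0 + 10)³ = 10³ = 1000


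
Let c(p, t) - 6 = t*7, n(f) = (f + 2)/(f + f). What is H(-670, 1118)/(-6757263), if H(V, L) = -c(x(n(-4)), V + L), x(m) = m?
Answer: 3142/6757263 ≈ 0.00046498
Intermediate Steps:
n(f) = (2 + f)/(2*f) (n(f) = (2 + f)/((2*f)) = (2 + f)*(1/(2*f)) = (2 + f)/(2*f))
c(p, t) = 6 + 7*t (c(p, t) = 6 + t*7 = 6 + 7*t)
H(V, L) = -6 - 7*L - 7*V (H(V, L) = -(6 + 7*(V + L)) = -(6 + 7*(L + V)) = -(6 + (7*L + 7*V)) = -(6 + 7*L + 7*V) = -6 - 7*L - 7*V)
H(-670, 1118)/(-6757263) = (-6 - 7*1118 - 7*(-670))/(-6757263) = (-6 - 7826 + 4690)*(-1/6757263) = -3142*(-1/6757263) = 3142/6757263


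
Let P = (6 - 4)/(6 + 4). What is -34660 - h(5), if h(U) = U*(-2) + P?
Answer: -173251/5 ≈ -34650.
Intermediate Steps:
P = ⅕ (P = 2/10 = 2*(⅒) = ⅕ ≈ 0.20000)
h(U) = ⅕ - 2*U (h(U) = U*(-2) + ⅕ = -2*U + ⅕ = ⅕ - 2*U)
-34660 - h(5) = -34660 - (⅕ - 2*5) = -34660 - (⅕ - 10) = -34660 - 1*(-49/5) = -34660 + 49/5 = -173251/5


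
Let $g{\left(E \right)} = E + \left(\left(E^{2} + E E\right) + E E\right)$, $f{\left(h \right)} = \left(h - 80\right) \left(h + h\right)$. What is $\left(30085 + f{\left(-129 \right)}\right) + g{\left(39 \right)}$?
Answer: $88609$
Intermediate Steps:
$f{\left(h \right)} = 2 h \left(-80 + h\right)$ ($f{\left(h \right)} = \left(-80 + h\right) 2 h = 2 h \left(-80 + h\right)$)
$g{\left(E \right)} = E + 3 E^{2}$ ($g{\left(E \right)} = E + \left(\left(E^{2} + E^{2}\right) + E^{2}\right) = E + \left(2 E^{2} + E^{2}\right) = E + 3 E^{2}$)
$\left(30085 + f{\left(-129 \right)}\right) + g{\left(39 \right)} = \left(30085 + 2 \left(-129\right) \left(-80 - 129\right)\right) + 39 \left(1 + 3 \cdot 39\right) = \left(30085 + 2 \left(-129\right) \left(-209\right)\right) + 39 \left(1 + 117\right) = \left(30085 + 53922\right) + 39 \cdot 118 = 84007 + 4602 = 88609$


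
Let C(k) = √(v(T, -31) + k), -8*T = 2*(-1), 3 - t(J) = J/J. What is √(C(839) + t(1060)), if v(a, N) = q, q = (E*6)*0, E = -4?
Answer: √(2 + √839) ≈ 5.5647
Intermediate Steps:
t(J) = 2 (t(J) = 3 - J/J = 3 - 1*1 = 3 - 1 = 2)
T = ¼ (T = -(-1)/4 = -⅛*(-2) = ¼ ≈ 0.25000)
q = 0 (q = -4*6*0 = -24*0 = 0)
v(a, N) = 0
C(k) = √k (C(k) = √(0 + k) = √k)
√(C(839) + t(1060)) = √(√839 + 2) = √(2 + √839)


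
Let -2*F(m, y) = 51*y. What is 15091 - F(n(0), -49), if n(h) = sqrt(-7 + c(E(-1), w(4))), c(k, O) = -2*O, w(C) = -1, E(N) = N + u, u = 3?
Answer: 27683/2 ≈ 13842.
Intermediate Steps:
E(N) = 3 + N (E(N) = N + 3 = 3 + N)
n(h) = I*sqrt(5) (n(h) = sqrt(-7 - 2*(-1)) = sqrt(-7 + 2) = sqrt(-5) = I*sqrt(5))
F(m, y) = -51*y/2
15091 - F(n(0), -49) = 15091 - (-51)*(-49)/2 = 15091 - 1*2499/2 = 15091 - 2499/2 = 27683/2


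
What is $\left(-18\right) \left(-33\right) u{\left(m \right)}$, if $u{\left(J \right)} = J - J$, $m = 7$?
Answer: $0$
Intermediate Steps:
$u{\left(J \right)} = 0$
$\left(-18\right) \left(-33\right) u{\left(m \right)} = \left(-18\right) \left(-33\right) 0 = 594 \cdot 0 = 0$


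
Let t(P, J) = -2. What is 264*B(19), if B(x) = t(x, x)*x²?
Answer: -190608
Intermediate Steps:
B(x) = -2*x²
264*B(19) = 264*(-2*19²) = 264*(-2*361) = 264*(-722) = -190608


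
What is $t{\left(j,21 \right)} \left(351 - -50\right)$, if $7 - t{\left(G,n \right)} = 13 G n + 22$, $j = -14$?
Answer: $1526607$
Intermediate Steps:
$t{\left(G,n \right)} = -15 - 13 G n$ ($t{\left(G,n \right)} = 7 - \left(13 G n + 22\right) = 7 - \left(22 + 13 G n\right) = -15 - 13 G n$)
$t{\left(j,21 \right)} \left(351 - -50\right) = \left(-15 - \left(-182\right) 21\right) \left(351 - -50\right) = \left(-15 + 3822\right) \left(351 + 50\right) = 3807 \cdot 401 = 1526607$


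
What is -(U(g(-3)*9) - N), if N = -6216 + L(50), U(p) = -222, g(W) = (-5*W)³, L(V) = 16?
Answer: -5978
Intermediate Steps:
g(W) = -125*W³
N = -6200 (N = -6216 + 16 = -6200)
-(U(g(-3)*9) - N) = -(-222 - 1*(-6200)) = -(-222 + 6200) = -1*5978 = -5978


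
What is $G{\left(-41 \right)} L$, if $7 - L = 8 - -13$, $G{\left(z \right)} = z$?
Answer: $574$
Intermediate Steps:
$L = -14$ ($L = 7 - \left(8 - -13\right) = 7 - \left(8 + 13\right) = 7 - 21 = -14$)
$G{\left(-41 \right)} L = \left(-41\right) \left(-14\right) = 574$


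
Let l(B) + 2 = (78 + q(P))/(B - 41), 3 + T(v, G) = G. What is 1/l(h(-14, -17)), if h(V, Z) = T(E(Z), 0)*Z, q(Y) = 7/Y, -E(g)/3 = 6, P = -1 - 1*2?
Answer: 30/167 ≈ 0.17964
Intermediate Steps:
P = -3 (P = -1 - 2 = -3)
E(g) = -18 (E(g) = -3*6 = -18)
T(v, G) = -3 + G
h(V, Z) = -3*Z (h(V, Z) = (-3 + 0)*Z = -3*Z)
l(B) = -2 + 227/(3*(-41 + B)) (l(B) = -2 + (78 + 7/(-3))/(B - 41) = -2 + (78 + 7*(-⅓))/(-41 + B) = -2 + (78 - 7/3)/(-41 + B) = -2 + 227/(3*(-41 + B)))
1/l(h(-14, -17)) = 1/((473 - (-18)*(-17))/(3*(-41 - 3*(-17)))) = 1/((473 - 6*51)/(3*(-41 + 51))) = 1/((⅓)*(473 - 306)/10) = 1/((⅓)*(⅒)*167) = 1/(167/30) = 30/167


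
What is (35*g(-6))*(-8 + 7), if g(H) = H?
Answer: 210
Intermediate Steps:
(35*g(-6))*(-8 + 7) = (35*(-6))*(-8 + 7) = -210*(-1) = 210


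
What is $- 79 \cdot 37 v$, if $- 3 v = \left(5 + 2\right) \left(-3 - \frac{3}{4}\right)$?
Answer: $- \frac{102305}{4} \approx -25576.0$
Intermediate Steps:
$v = \frac{35}{4}$ ($v = - \frac{\left(5 + 2\right) \left(-3 - \frac{3}{4}\right)}{3} = - \frac{7 \left(-3 - \frac{3}{4}\right)}{3} = - \frac{7 \left(- \frac{15}{4}\right)}{3} = \left(- \frac{1}{3}\right) \left(- \frac{105}{4}\right) = \frac{35}{4} \approx 8.75$)
$- 79 \cdot 37 v = - 79 \cdot 37 \cdot \frac{35}{4} = \left(-79\right) \frac{1295}{4} = - \frac{102305}{4}$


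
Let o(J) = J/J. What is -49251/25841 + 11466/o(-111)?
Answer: 296243655/25841 ≈ 11464.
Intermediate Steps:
o(J) = 1
-49251/25841 + 11466/o(-111) = -49251/25841 + 11466/1 = -49251*1/25841 + 11466*1 = -49251/25841 + 11466 = 296243655/25841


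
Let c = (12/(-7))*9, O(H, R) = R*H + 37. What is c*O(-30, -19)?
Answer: -65556/7 ≈ -9365.1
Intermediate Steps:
O(H, R) = 37 + H*R (O(H, R) = H*R + 37 = 37 + H*R)
c = -108/7 (c = (12*(-1/7))*9 = -12/7*9 = -108/7 ≈ -15.429)
c*O(-30, -19) = -108*(37 - 30*(-19))/7 = -108*(37 + 570)/7 = -108/7*607 = -65556/7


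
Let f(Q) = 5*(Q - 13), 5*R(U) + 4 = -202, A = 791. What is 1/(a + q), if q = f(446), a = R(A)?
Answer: 5/10619 ≈ 0.00047085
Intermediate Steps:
R(U) = -206/5 (R(U) = -⅘ + (⅕)*(-202) = -⅘ - 202/5 = -206/5)
a = -206/5 ≈ -41.200
f(Q) = -65 + 5*Q (f(Q) = 5*(-13 + Q) = -65 + 5*Q)
q = 2165 (q = -65 + 5*446 = -65 + 2230 = 2165)
1/(a + q) = 1/(-206/5 + 2165) = 1/(10619/5) = 5/10619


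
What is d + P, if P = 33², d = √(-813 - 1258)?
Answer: 1089 + I*√2071 ≈ 1089.0 + 45.508*I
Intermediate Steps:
d = I*√2071 (d = √(-2071) = I*√2071 ≈ 45.508*I)
P = 1089
d + P = I*√2071 + 1089 = 1089 + I*√2071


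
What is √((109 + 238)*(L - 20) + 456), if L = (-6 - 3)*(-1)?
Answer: I*√3361 ≈ 57.974*I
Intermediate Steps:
L = 9 (L = -9*(-1) = 9)
√((109 + 238)*(L - 20) + 456) = √((109 + 238)*(9 - 20) + 456) = √(347*(-11) + 456) = √(-3817 + 456) = √(-3361) = I*√3361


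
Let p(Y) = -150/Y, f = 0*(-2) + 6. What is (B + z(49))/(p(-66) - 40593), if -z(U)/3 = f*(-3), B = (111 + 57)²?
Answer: -155529/223249 ≈ -0.69666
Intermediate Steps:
f = 6 (f = 0 + 6 = 6)
B = 28224 (B = 168² = 28224)
z(U) = 54 (z(U) = -18*(-3) = -3*(-18) = 54)
(B + z(49))/(p(-66) - 40593) = (28224 + 54)/(-150/(-66) - 40593) = 28278/(-150*(-1/66) - 40593) = 28278/(25/11 - 40593) = 28278/(-446498/11) = 28278*(-11/446498) = -155529/223249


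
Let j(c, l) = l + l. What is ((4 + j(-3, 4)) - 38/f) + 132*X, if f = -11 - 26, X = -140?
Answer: -683278/37 ≈ -18467.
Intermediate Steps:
f = -37
j(c, l) = 2*l
((4 + j(-3, 4)) - 38/f) + 132*X = ((4 + 2*4) - 38/(-37)) + 132*(-140) = ((4 + 8) - 38*(-1/37)) - 18480 = (12 + 38/37) - 18480 = 482/37 - 18480 = -683278/37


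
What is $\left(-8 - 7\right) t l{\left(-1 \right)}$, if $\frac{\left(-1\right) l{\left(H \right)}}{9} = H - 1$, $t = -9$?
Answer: $2430$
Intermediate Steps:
$l{\left(H \right)} = 9 - 9 H$ ($l{\left(H \right)} = - 9 \left(H - 1\right) = - 9 \left(-1 + H\right) = 9 - 9 H$)
$\left(-8 - 7\right) t l{\left(-1 \right)} = \left(-8 - 7\right) \left(-9\right) \left(9 - -9\right) = \left(-15\right) \left(-9\right) \left(9 + 9\right) = 135 \cdot 18 = 2430$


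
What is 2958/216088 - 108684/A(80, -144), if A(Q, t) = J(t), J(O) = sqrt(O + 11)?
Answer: 1479/108044 + 108684*I*sqrt(133)/133 ≈ 0.013689 + 9424.1*I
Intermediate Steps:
J(O) = sqrt(11 + O)
A(Q, t) = sqrt(11 + t)
2958/216088 - 108684/A(80, -144) = 2958/216088 - 108684/sqrt(11 - 144) = 2958*(1/216088) - 108684*(-I*sqrt(133)/133) = 1479/108044 - 108684*(-I*sqrt(133)/133) = 1479/108044 - (-108684)*I*sqrt(133)/133 = 1479/108044 + 108684*I*sqrt(133)/133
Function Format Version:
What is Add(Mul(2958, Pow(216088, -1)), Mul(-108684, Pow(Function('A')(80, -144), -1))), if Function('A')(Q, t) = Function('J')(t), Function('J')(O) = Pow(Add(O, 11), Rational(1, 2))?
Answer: Add(Rational(1479, 108044), Mul(Rational(108684, 133), I, Pow(133, Rational(1, 2)))) ≈ Add(0.013689, Mul(9424.1, I))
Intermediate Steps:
Function('J')(O) = Pow(Add(11, O), Rational(1, 2))
Function('A')(Q, t) = Pow(Add(11, t), Rational(1, 2))
Add(Mul(2958, Pow(216088, -1)), Mul(-108684, Pow(Function('A')(80, -144), -1))) = Add(Mul(2958, Pow(216088, -1)), Mul(-108684, Pow(Pow(Add(11, -144), Rational(1, 2)), -1))) = Add(Mul(2958, Rational(1, 216088)), Mul(-108684, Pow(Pow(-133, Rational(1, 2)), -1))) = Add(Rational(1479, 108044), Mul(-108684, Pow(Mul(I, Pow(133, Rational(1, 2))), -1))) = Add(Rational(1479, 108044), Mul(-108684, Mul(Rational(-1, 133), I, Pow(133, Rational(1, 2))))) = Add(Rational(1479, 108044), Mul(Rational(108684, 133), I, Pow(133, Rational(1, 2))))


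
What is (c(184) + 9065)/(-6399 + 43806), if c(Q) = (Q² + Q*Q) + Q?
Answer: 76961/37407 ≈ 2.0574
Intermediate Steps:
c(Q) = Q + 2*Q² (c(Q) = (Q² + Q²) + Q = 2*Q² + Q = Q + 2*Q²)
(c(184) + 9065)/(-6399 + 43806) = (184*(1 + 2*184) + 9065)/(-6399 + 43806) = (184*(1 + 368) + 9065)/37407 = (184*369 + 9065)*(1/37407) = (67896 + 9065)*(1/37407) = 76961*(1/37407) = 76961/37407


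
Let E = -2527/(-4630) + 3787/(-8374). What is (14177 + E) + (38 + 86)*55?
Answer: 203522833107/9692905 ≈ 20997.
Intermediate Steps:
E = 906822/9692905 (E = -2527*(-1/4630) + 3787*(-1/8374) = 2527/4630 - 3787/8374 = 906822/9692905 ≈ 0.093555)
(14177 + E) + (38 + 86)*55 = (14177 + 906822/9692905) + (38 + 86)*55 = 137417221007/9692905 + 124*55 = 137417221007/9692905 + 6820 = 203522833107/9692905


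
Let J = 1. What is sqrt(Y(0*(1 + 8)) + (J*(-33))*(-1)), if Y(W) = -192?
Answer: I*sqrt(159) ≈ 12.61*I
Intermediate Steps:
sqrt(Y(0*(1 + 8)) + (J*(-33))*(-1)) = sqrt(-192 + (1*(-33))*(-1)) = sqrt(-192 - 33*(-1)) = sqrt(-192 + 33) = sqrt(-159) = I*sqrt(159)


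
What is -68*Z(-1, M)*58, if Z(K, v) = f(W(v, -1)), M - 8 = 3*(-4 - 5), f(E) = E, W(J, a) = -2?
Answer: 7888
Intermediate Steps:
M = -19 (M = 8 + 3*(-4 - 5) = 8 + 3*(-9) = 8 - 27 = -19)
Z(K, v) = -2
-68*Z(-1, M)*58 = -68*(-2)*58 = 136*58 = 7888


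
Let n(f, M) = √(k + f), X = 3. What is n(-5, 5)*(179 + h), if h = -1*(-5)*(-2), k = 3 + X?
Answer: 169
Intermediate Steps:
k = 6 (k = 3 + 3 = 6)
n(f, M) = √(6 + f)
h = -10 (h = 5*(-2) = -10)
n(-5, 5)*(179 + h) = √(6 - 5)*(179 - 10) = √1*169 = 1*169 = 169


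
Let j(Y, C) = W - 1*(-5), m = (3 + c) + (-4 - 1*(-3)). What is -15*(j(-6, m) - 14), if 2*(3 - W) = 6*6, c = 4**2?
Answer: 360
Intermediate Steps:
c = 16
W = -15 (W = 3 - 3*6 = 3 - 1/2*36 = 3 - 18 = -15)
m = 18 (m = (3 + 16) + (-4 - 1*(-3)) = 19 + (-4 + 3) = 19 - 1 = 18)
j(Y, C) = -10 (j(Y, C) = -15 - 1*(-5) = -15 + 5 = -10)
-15*(j(-6, m) - 14) = -15*(-10 - 14) = -15*(-24) = 360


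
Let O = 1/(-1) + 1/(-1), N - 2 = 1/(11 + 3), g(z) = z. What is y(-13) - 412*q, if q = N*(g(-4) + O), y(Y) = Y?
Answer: 35753/7 ≈ 5107.6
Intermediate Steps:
N = 29/14 (N = 2 + 1/(11 + 3) = 2 + 1/14 = 29/14 ≈ 2.0714)
O = -2 (O = 1*(-1) + 1*(-1) = -1 - 1 = -2)
q = -87/7 (q = 29*(-4 - 2)/14 = (29/14)*(-6) = -87/7 ≈ -12.429)
y(-13) - 412*q = -13 - 412*(-87/7) = -13 + 35844/7 = 35753/7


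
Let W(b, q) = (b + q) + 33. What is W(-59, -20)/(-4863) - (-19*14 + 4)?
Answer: 1274152/4863 ≈ 262.01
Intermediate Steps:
W(b, q) = 33 + b + q
W(-59, -20)/(-4863) - (-19*14 + 4) = (33 - 59 - 20)/(-4863) - (-19*14 + 4) = -46*(-1/4863) - (-266 + 4) = 46/4863 - 1*(-262) = 46/4863 + 262 = 1274152/4863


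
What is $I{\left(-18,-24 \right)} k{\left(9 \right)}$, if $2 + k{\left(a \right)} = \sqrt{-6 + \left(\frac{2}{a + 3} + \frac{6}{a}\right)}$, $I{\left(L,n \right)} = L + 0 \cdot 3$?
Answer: $36 - 3 i \sqrt{186} \approx 36.0 - 40.915 i$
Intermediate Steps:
$I{\left(L,n \right)} = L$ ($I{\left(L,n \right)} = L + 0 = L$)
$k{\left(a \right)} = -2 + \sqrt{-6 + \frac{2}{3 + a} + \frac{6}{a}}$ ($k{\left(a \right)} = -2 + \sqrt{-6 + \left(\frac{2}{a + 3} + \frac{6}{a}\right)} = -2 + \sqrt{-6 + \left(\frac{2}{3 + a} + \frac{6}{a}\right)} = -2 + \sqrt{-6 + \frac{2}{3 + a} + \frac{6}{a}}$)
$I{\left(-18,-24 \right)} k{\left(9 \right)} = - 18 \left(-2 + \sqrt{-6 + \frac{8}{3 + 9} + \frac{18}{\left(3 + 9\right)^{2}} + \frac{54}{9 \left(3 + 9\right)^{2}}}\right) = - 18 \left(-2 + \sqrt{-6 + \frac{8}{12} + \frac{18}{144} + 54 \cdot \frac{1}{9} \cdot \frac{1}{144}}\right) = - 18 \left(-2 + \sqrt{-6 + 8 \cdot \frac{1}{12} + 18 \cdot \frac{1}{144} + 54 \cdot \frac{1}{9} \cdot \frac{1}{144}}\right) = - 18 \left(-2 + \sqrt{-6 + \frac{2}{3} + \frac{1}{8} + \frac{1}{24}}\right) = - 18 \left(-2 + \sqrt{- \frac{31}{6}}\right) = - 18 \left(-2 + \frac{i \sqrt{186}}{6}\right) = 36 - 3 i \sqrt{186}$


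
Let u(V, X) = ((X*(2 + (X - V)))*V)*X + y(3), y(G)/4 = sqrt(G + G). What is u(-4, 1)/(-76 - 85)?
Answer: 4/23 - 4*sqrt(6)/161 ≈ 0.11306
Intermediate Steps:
y(G) = 4*sqrt(2)*sqrt(G) (y(G) = 4*sqrt(G + G) = 4*sqrt(2*G) = 4*(sqrt(2)*sqrt(G)) = 4*sqrt(2)*sqrt(G))
u(V, X) = 4*sqrt(6) + V*X**2*(2 + X - V) (u(V, X) = ((X*(2 + (X - V)))*V)*X + 4*sqrt(2)*sqrt(3) = ((X*(2 + X - V))*V)*X + 4*sqrt(6) = (V*X*(2 + X - V))*X + 4*sqrt(6) = V*X**2*(2 + X - V) + 4*sqrt(6) = 4*sqrt(6) + V*X**2*(2 + X - V))
u(-4, 1)/(-76 - 85) = (4*sqrt(6) - 4*1**3 - 1*(-4)**2*1**2 + 2*(-4)*1**2)/(-76 - 85) = (4*sqrt(6) - 4*1 - 1*16*1 + 2*(-4)*1)/(-161) = -(4*sqrt(6) - 4 - 16 - 8)/161 = -(-28 + 4*sqrt(6))/161 = 4/23 - 4*sqrt(6)/161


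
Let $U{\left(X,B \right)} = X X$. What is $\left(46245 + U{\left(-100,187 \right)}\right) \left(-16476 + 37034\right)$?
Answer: $1156284710$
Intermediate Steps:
$U{\left(X,B \right)} = X^{2}$
$\left(46245 + U{\left(-100,187 \right)}\right) \left(-16476 + 37034\right) = \left(46245 + \left(-100\right)^{2}\right) \left(-16476 + 37034\right) = \left(46245 + 10000\right) 20558 = 56245 \cdot 20558 = 1156284710$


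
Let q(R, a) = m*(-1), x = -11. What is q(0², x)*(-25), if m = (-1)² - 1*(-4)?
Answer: 125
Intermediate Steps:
m = 5 (m = 1 + 4 = 5)
q(R, a) = -5 (q(R, a) = 5*(-1) = -5)
q(0², x)*(-25) = -5*(-25) = 125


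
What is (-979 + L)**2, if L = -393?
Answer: 1882384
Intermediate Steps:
(-979 + L)**2 = (-979 - 393)**2 = (-1372)**2 = 1882384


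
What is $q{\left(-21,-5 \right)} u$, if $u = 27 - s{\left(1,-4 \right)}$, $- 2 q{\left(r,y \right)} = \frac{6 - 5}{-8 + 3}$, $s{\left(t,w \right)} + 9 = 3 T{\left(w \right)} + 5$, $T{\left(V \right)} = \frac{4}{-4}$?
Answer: $\frac{17}{5} \approx 3.4$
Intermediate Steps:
$T{\left(V \right)} = -1$ ($T{\left(V \right)} = 4 \left(- \frac{1}{4}\right) = -1$)
$s{\left(t,w \right)} = -7$ ($s{\left(t,w \right)} = -9 + \left(3 \left(-1\right) + 5\right) = -9 + \left(-3 + 5\right) = -9 + 2 = -7$)
$q{\left(r,y \right)} = \frac{1}{10}$ ($q{\left(r,y \right)} = - \frac{\left(6 - 5\right) \frac{1}{-8 + 3}}{2} = - \frac{1 \frac{1}{-5}}{2} = - \frac{1 \left(- \frac{1}{5}\right)}{2} = \left(- \frac{1}{2}\right) \left(- \frac{1}{5}\right) = \frac{1}{10}$)
$u = 34$ ($u = 27 - -7 = 27 + 7 = 34$)
$q{\left(-21,-5 \right)} u = \frac{1}{10} \cdot 34 = \frac{17}{5}$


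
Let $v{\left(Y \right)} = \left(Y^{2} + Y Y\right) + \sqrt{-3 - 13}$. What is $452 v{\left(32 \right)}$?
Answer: $925696 + 1808 i \approx 9.257 \cdot 10^{5} + 1808.0 i$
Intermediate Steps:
$v{\left(Y \right)} = 2 Y^{2} + 4 i$ ($v{\left(Y \right)} = \left(Y^{2} + Y^{2}\right) + \sqrt{-16} = 2 Y^{2} + 4 i$)
$452 v{\left(32 \right)} = 452 \left(2 \cdot 32^{2} + 4 i\right) = 452 \left(2 \cdot 1024 + 4 i\right) = 452 \left(2048 + 4 i\right) = 925696 + 1808 i$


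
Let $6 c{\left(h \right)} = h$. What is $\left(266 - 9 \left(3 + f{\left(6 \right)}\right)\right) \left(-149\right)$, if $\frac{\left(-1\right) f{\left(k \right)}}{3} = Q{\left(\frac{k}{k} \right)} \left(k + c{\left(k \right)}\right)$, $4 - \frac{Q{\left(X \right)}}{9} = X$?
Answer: $-795958$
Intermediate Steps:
$c{\left(h \right)} = \frac{h}{6}$
$Q{\left(X \right)} = 36 - 9 X$
$f{\left(k \right)} = - \frac{189 k}{2}$ ($f{\left(k \right)} = - 3 \left(36 - 9 \frac{k}{k}\right) \left(k + \frac{k}{6}\right) = - 3 \left(36 - 9\right) \frac{7 k}{6} = - 3 \cdot 27 \frac{7 k}{6} = - 3 \frac{63 k}{2} = - \frac{189 k}{2}$)
$\left(266 - 9 \left(3 + f{\left(6 \right)}\right)\right) \left(-149\right) = \left(266 - 9 \left(3 - 567\right)\right) \left(-149\right) = \left(266 - -5076\right) \left(-149\right) = \left(266 + 5076\right) \left(-149\right) = 5342 \left(-149\right) = -795958$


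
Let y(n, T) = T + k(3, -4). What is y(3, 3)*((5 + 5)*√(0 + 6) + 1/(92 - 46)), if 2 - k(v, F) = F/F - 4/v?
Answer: 8/69 + 160*√6/3 ≈ 130.76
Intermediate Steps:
k(v, F) = 1 + 4/v (k(v, F) = 2 - (F/F - 4/v) = 2 - (1 - 4/v) = 2 + (-1 + 4/v) = 1 + 4/v)
y(n, T) = 7/3 + T (y(n, T) = T + (4 + 3)/3 = T + (⅓)*7 = T + 7/3 = 7/3 + T)
y(3, 3)*((5 + 5)*√(0 + 6) + 1/(92 - 46)) = (7/3 + 3)*((5 + 5)*√(0 + 6) + 1/(92 - 46)) = 16*(10*√6 + 1/46)/3 = 16*(1/46 + 10*√6)/3 = 8/69 + 160*√6/3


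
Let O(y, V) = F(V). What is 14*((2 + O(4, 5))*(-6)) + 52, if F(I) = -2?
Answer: 52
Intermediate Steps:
O(y, V) = -2
14*((2 + O(4, 5))*(-6)) + 52 = 14*((2 - 2)*(-6)) + 52 = 14*(0*(-6)) + 52 = 14*0 + 52 = 0 + 52 = 52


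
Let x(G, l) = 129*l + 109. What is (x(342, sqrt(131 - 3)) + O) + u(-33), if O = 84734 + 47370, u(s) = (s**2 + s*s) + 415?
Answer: 134806 + 1032*sqrt(2) ≈ 1.3627e+5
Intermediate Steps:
x(G, l) = 109 + 129*l
u(s) = 415 + 2*s**2 (u(s) = (s**2 + s**2) + 415 = 2*s**2 + 415 = 415 + 2*s**2)
O = 132104
(x(342, sqrt(131 - 3)) + O) + u(-33) = ((109 + 129*sqrt(131 - 3)) + 132104) + (415 + 2*(-33)**2) = ((109 + 129*sqrt(128)) + 132104) + (415 + 2*1089) = ((109 + 129*(8*sqrt(2))) + 132104) + (415 + 2178) = ((109 + 1032*sqrt(2)) + 132104) + 2593 = (132213 + 1032*sqrt(2)) + 2593 = 134806 + 1032*sqrt(2)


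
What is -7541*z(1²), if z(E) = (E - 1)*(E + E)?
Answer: 0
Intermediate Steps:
z(E) = 2*E*(-1 + E) (z(E) = (-1 + E)*(2*E) = 2*E*(-1 + E))
-7541*z(1²) = -15082*1²*(-1 + 1²) = -15082*(-1 + 1) = -15082*0 = -7541*0 = 0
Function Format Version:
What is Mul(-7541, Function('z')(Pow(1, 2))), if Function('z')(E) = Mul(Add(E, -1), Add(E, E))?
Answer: 0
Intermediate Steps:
Function('z')(E) = Mul(2, E, Add(-1, E)) (Function('z')(E) = Mul(Add(-1, E), Mul(2, E)) = Mul(2, E, Add(-1, E)))
Mul(-7541, Function('z')(Pow(1, 2))) = Mul(-7541, Mul(2, Pow(1, 2), Add(-1, Pow(1, 2)))) = Mul(-7541, Mul(2, 1, Add(-1, 1))) = Mul(-7541, Mul(2, 1, 0)) = Mul(-7541, 0) = 0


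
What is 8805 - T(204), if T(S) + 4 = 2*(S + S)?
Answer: 7993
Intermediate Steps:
T(S) = -4 + 4*S (T(S) = -4 + 2*(S + S) = -4 + 2*(2*S) = -4 + 4*S)
8805 - T(204) = 8805 - (-4 + 4*204) = 8805 - (-4 + 816) = 8805 - 1*812 = 8805 - 812 = 7993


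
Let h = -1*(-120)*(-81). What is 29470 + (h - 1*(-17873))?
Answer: 37623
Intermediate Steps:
h = -9720 (h = 120*(-81) = -9720)
29470 + (h - 1*(-17873)) = 29470 + (-9720 - 1*(-17873)) = 29470 + (-9720 + 17873) = 29470 + 8153 = 37623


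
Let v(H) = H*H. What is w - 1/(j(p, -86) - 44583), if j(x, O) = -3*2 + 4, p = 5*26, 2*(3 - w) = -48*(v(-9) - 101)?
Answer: -21267044/44585 ≈ -477.00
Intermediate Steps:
v(H) = H²
w = -477 (w = 3 - (-24)*((-9)² - 101) = 3 - (-24)*(81 - 101) = 3 - (-24)*(-20) = 3 - ½*960 = 3 - 480 = -477)
p = 130
j(x, O) = -2 (j(x, O) = -6 + 4 = -2)
w - 1/(j(p, -86) - 44583) = -477 - 1/(-2 - 44583) = -477 - 1/(-44585) = -477 - 1*(-1/44585) = -477 + 1/44585 = -21267044/44585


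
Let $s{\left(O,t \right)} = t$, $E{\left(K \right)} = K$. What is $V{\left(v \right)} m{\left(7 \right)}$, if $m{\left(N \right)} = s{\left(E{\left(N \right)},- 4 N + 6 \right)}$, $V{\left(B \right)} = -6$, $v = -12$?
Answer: $132$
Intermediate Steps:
$m{\left(N \right)} = 6 - 4 N$ ($m{\left(N \right)} = - 4 N + 6 = 6 - 4 N$)
$V{\left(v \right)} m{\left(7 \right)} = - 6 \left(6 - 28\right) = \left(-6\right) \left(-22\right) = 132$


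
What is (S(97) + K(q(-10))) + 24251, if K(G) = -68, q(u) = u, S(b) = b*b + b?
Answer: 33689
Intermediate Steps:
S(b) = b + b**2 (S(b) = b**2 + b = b + b**2)
(S(97) + K(q(-10))) + 24251 = (97*(1 + 97) - 68) + 24251 = (97*98 - 68) + 24251 = (9506 - 68) + 24251 = 9438 + 24251 = 33689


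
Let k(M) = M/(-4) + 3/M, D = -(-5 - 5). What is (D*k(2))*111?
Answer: 1110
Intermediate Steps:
D = 10 (D = -1*(-10) = 10)
k(M) = 3/M - M/4 (k(M) = M*(-1/4) + 3/M = -M/4 + 3/M = 3/M - M/4)
(D*k(2))*111 = (10*(3/2 - 1/4*2))*111 = (10*(3*(1/2) - 1/2))*111 = (10*(3/2 - 1/2))*111 = (10*1)*111 = 10*111 = 1110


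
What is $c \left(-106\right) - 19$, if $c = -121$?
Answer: $12807$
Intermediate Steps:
$c \left(-106\right) - 19 = \left(-121\right) \left(-106\right) - 19 = 12826 - 19 = 12807$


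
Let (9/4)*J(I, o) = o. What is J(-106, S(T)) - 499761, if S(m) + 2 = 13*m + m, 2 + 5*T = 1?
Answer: -7496447/15 ≈ -4.9976e+5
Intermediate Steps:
T = -⅕ (T = -⅖ + (⅕)*1 = -⅖ + ⅕ = -⅕ ≈ -0.20000)
S(m) = -2 + 14*m (S(m) = -2 + (13*m + m) = -2 + 14*m)
J(I, o) = 4*o/9
J(-106, S(T)) - 499761 = 4*(-2 + 14*(-⅕))/9 - 499761 = 4*(-2 - 14/5)/9 - 499761 = (4/9)*(-24/5) - 499761 = -32/15 - 499761 = -7496447/15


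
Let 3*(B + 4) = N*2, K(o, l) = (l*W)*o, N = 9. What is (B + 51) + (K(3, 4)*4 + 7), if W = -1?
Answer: 12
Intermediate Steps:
K(o, l) = -l*o (K(o, l) = (l*(-1))*o = (-l)*o = -l*o)
B = 2 (B = -4 + (9*2)/3 = -4 + (⅓)*18 = -4 + 6 = 2)
(B + 51) + (K(3, 4)*4 + 7) = (2 + 51) + (-1*4*3*4 + 7) = 53 + (-12*4 + 7) = 53 + (-48 + 7) = 53 - 41 = 12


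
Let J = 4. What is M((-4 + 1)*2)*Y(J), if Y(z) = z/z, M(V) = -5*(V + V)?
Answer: 60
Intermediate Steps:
M(V) = -10*V
Y(z) = 1
M((-4 + 1)*2)*Y(J) = -10*(-4 + 1)*2*1 = -(-30)*2*1 = -10*(-6)*1 = 60*1 = 60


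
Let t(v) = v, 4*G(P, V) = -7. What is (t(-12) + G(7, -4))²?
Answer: 3025/16 ≈ 189.06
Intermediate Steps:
G(P, V) = -7/4 (G(P, V) = (¼)*(-7) = -7/4)
(t(-12) + G(7, -4))² = (-12 - 7/4)² = (-55/4)² = 3025/16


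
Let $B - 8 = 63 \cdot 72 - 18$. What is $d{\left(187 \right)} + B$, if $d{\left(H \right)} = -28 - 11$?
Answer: $4487$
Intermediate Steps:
$d{\left(H \right)} = -39$
$B = 4526$ ($B = 8 + \left(63 \cdot 72 - 18\right) = 8 + \left(4536 - 18\right) = 8 + 4518 = 4526$)
$d{\left(187 \right)} + B = -39 + 4526 = 4487$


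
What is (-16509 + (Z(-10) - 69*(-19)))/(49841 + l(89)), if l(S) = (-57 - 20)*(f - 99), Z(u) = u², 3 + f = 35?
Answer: -7549/27500 ≈ -0.27451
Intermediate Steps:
f = 32 (f = -3 + 35 = 32)
l(S) = 5159 (l(S) = (-57 - 20)*(32 - 99) = -77*(-67) = 5159)
(-16509 + (Z(-10) - 69*(-19)))/(49841 + l(89)) = (-16509 + ((-10)² - 69*(-19)))/(49841 + 5159) = (-16509 + (100 + 1311))/55000 = (-16509 + 1411)*(1/55000) = -15098*1/55000 = -7549/27500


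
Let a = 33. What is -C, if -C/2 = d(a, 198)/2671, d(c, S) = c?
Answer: 66/2671 ≈ 0.024710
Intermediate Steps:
C = -66/2671 ≈ -0.024710
-C = -1*(-66/2671) = 66/2671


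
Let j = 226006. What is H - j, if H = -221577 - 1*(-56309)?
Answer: -391274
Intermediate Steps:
H = -165268 (H = -221577 + 56309 = -165268)
H - j = -165268 - 1*226006 = -165268 - 226006 = -391274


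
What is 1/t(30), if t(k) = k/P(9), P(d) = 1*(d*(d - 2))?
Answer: 21/10 ≈ 2.1000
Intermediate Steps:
P(d) = d*(-2 + d) (P(d) = 1*(d*(-2 + d)) = d*(-2 + d))
t(k) = k/63 (t(k) = k/((9*(-2 + 9))) = k/((9*7)) = k/63)
1/t(30) = 1/((1/63)*30) = 1/(10/21) = 21/10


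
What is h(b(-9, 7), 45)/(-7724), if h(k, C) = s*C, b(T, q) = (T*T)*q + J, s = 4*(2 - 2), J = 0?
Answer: 0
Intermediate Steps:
s = 0 (s = 4*0 = 0)
b(T, q) = q*T**2 (b(T, q) = (T*T)*q + 0 = T**2*q + 0 = q*T**2 + 0 = q*T**2)
h(k, C) = 0 (h(k, C) = 0*C = 0)
h(b(-9, 7), 45)/(-7724) = 0/(-7724) = 0*(-1/7724) = 0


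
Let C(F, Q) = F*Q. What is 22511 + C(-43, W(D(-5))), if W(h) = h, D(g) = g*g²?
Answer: 27886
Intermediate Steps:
D(g) = g³
22511 + C(-43, W(D(-5))) = 22511 - 43*(-5)³ = 22511 - 43*(-125) = 22511 + 5375 = 27886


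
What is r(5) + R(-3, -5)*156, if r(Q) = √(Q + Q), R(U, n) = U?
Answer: -468 + √10 ≈ -464.84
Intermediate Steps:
r(Q) = √2*√Q (r(Q) = √(2*Q) = √2*√Q)
r(5) + R(-3, -5)*156 = √2*√5 - 3*156 = √10 - 468 = -468 + √10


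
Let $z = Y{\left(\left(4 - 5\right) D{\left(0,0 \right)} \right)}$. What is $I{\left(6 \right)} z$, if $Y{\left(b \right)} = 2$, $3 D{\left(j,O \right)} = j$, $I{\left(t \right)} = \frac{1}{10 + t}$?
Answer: $\frac{1}{8} \approx 0.125$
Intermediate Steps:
$D{\left(j,O \right)} = \frac{j}{3}$
$z = 2$
$I{\left(6 \right)} z = \frac{1}{10 + 6} \cdot 2 = \frac{1}{16} \cdot 2 = \frac{1}{8}$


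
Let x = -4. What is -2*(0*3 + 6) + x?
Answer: -16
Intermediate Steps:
-2*(0*3 + 6) + x = -2*(0*3 + 6) - 4 = -2*(0 + 6) - 4 = -2*6 - 4 = -12 - 4 = -16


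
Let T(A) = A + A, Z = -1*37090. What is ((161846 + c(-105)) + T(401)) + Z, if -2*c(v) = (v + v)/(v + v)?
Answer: 251115/2 ≈ 1.2556e+5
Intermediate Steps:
c(v) = -1/2 (c(v) = -(v + v)/(2*(v + v)) = -2*v/(2*(2*v)) = -2*v*1/(2*v)/2 = -1/2*1 = -1/2)
Z = -37090
T(A) = 2*A
((161846 + c(-105)) + T(401)) + Z = ((161846 - 1/2) + 2*401) - 37090 = (323691/2 + 802) - 37090 = 325295/2 - 37090 = 251115/2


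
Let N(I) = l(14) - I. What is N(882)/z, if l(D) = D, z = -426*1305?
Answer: 434/277965 ≈ 0.0015613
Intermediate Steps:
z = -555930
N(I) = 14 - I
N(882)/z = (14 - 1*882)/(-555930) = (14 - 882)*(-1/555930) = -868*(-1/555930) = 434/277965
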